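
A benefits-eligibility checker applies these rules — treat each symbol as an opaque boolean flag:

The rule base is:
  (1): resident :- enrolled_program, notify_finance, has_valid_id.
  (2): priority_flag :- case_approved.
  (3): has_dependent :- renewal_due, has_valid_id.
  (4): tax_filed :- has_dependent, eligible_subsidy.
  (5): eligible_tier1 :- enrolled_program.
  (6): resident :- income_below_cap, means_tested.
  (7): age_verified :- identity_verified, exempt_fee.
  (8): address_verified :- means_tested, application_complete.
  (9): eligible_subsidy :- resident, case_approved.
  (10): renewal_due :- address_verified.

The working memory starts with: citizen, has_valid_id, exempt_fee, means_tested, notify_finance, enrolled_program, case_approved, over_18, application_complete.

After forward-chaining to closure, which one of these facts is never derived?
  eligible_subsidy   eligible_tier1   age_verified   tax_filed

age_verified

Round 1 — (1), (2), (5), (8), derive resident, priority_flag, eligible_tier1, address_verified.
Round 2 — (9), (10), derive eligible_subsidy, renewal_due.
Round 3 — (3), derive has_dependent.
Round 4 — (4), derive tax_filed.
Derived: eligible_subsidy (round 2), tax_filed (round 4), eligible_tier1 (round 1). age_verified never appears in any round.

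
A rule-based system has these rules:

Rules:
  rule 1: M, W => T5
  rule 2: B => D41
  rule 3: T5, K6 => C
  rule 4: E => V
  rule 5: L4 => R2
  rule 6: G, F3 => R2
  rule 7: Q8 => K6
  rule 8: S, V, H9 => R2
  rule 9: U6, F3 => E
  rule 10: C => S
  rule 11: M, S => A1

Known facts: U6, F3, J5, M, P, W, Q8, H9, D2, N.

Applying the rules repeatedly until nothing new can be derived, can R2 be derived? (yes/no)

[1] rule 1 [M, W => T5]; rule 7 [Q8 => K6]; rule 9 [U6, F3 => E]. ⇒ new: T5, K6, E.
[2] rule 3 [T5, K6 => C]; rule 4 [E => V]. ⇒ new: C, V.
[3] rule 10 [C => S]. ⇒ new: S.
[4] rule 8 [S, V, H9 => R2]; rule 11 [M, S => A1]. ⇒ new: R2, A1.
R2 appears in round 4, so it is derivable.

yes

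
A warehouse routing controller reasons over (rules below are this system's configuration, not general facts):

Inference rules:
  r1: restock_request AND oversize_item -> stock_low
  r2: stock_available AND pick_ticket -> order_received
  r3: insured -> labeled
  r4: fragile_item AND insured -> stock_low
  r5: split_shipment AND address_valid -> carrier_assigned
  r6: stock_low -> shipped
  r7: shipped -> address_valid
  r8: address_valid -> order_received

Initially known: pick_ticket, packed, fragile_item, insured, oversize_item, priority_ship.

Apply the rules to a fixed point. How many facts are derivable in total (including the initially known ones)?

11

Round 1: r3 [insured -> labeled]; r4 [fragile_item AND insured -> stock_low]. Adds labeled, stock_low.
Round 2: r6 [stock_low -> shipped]. Adds shipped.
Round 3: r7 [shipped -> address_valid]. Adds address_valid.
Round 4: r8 [address_valid -> order_received]. Adds order_received.
Closure: {address_valid, fragile_item, insured, labeled, order_received, oversize_item, packed, pick_ticket, priority_ship, shipped, stock_low} — 11 facts.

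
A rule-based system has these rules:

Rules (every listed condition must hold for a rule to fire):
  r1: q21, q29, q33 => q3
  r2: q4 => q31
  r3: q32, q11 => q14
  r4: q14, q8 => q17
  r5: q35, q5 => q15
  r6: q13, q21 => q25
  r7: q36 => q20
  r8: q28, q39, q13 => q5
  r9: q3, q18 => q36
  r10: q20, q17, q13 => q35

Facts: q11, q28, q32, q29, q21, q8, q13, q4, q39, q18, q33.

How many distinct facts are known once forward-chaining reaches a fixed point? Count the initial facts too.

Round 1 — r1, r2, r3, r6, r8, derive q3, q31, q14, q25, q5.
Round 2 — r4, r9, derive q17, q36.
Round 3 — r7, derive q20.
Round 4 — r10, derive q35.
Round 5 — r5, derive q15.
Closure: {q11, q13, q14, q15, q17, q18, q20, q21, q25, q28, q29, q3, q31, q32, q33, q35, q36, q39, q4, q5, q8} — 21 facts.

21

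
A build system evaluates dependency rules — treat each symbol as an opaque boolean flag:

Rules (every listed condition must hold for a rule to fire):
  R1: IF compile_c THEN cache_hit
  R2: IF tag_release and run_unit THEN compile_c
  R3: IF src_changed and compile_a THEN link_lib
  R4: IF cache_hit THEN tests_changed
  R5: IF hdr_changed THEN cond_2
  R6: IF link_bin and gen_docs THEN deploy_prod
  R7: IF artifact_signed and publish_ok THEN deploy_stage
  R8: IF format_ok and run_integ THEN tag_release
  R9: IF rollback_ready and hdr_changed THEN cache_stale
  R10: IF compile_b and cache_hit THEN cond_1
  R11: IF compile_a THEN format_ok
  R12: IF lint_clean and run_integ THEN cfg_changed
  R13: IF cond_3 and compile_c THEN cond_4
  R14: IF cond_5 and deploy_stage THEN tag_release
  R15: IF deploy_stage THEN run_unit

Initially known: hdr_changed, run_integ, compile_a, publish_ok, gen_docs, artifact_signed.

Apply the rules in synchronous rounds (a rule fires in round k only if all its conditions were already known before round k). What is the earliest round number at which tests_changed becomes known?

[1] R5 [IF hdr_changed THEN cond_2]; R7 [IF artifact_signed and publish_ok THEN deploy_stage]; R11 [IF compile_a THEN format_ok]. ⇒ new: cond_2, deploy_stage, format_ok.
[2] R8 [IF format_ok and run_integ THEN tag_release]; R15 [IF deploy_stage THEN run_unit]. ⇒ new: tag_release, run_unit.
[3] R2 [IF tag_release and run_unit THEN compile_c]. ⇒ new: compile_c.
[4] R1 [IF compile_c THEN cache_hit]. ⇒ new: cache_hit.
[5] R4 [IF cache_hit THEN tests_changed]. ⇒ new: tests_changed.
tests_changed first appears in round 5.

5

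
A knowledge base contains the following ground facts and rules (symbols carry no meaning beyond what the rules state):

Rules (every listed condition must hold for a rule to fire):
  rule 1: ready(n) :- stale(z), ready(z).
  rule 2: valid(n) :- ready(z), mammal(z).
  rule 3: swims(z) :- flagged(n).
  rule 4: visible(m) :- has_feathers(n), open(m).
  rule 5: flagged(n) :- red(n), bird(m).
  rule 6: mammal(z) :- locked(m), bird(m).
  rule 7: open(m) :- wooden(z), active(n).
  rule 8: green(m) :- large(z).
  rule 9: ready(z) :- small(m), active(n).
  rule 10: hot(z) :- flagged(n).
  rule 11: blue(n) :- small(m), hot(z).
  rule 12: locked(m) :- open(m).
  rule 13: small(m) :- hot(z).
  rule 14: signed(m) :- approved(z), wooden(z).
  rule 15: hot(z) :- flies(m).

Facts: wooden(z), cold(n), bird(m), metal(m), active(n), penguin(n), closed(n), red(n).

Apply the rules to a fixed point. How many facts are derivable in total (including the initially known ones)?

18

Round 1 — rule 5, rule 7, derive flagged(n), open(m).
Round 2 — rule 3, rule 10, rule 12, derive swims(z), hot(z), locked(m).
Round 3 — rule 6, rule 13, derive mammal(z), small(m).
Round 4 — rule 9, rule 11, derive ready(z), blue(n).
Round 5 — rule 2, derive valid(n).
Closure: {active(n), bird(m), blue(n), closed(n), cold(n), flagged(n), hot(z), locked(m), mammal(z), metal(m), open(m), penguin(n), ready(z), red(n), small(m), swims(z), valid(n), wooden(z)} — 18 facts.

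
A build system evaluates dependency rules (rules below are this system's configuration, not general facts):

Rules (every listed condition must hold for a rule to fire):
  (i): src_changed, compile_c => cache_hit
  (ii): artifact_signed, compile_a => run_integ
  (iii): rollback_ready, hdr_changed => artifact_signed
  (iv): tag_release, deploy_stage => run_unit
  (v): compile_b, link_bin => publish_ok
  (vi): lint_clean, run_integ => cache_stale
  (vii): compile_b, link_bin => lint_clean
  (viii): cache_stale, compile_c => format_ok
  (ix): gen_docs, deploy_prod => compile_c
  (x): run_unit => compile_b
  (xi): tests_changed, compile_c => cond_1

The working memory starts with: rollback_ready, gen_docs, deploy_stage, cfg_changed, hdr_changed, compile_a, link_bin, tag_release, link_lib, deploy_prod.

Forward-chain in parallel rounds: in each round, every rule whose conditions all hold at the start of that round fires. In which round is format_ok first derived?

Round 1: (iii) [rollback_ready, hdr_changed => artifact_signed]; (iv) [tag_release, deploy_stage => run_unit]; (ix) [gen_docs, deploy_prod => compile_c]. New: artifact_signed, run_unit, compile_c.
Round 2: (ii) [artifact_signed, compile_a => run_integ]; (x) [run_unit => compile_b]. New: run_integ, compile_b.
Round 3: (v) [compile_b, link_bin => publish_ok]; (vii) [compile_b, link_bin => lint_clean]. New: publish_ok, lint_clean.
Round 4: (vi) [lint_clean, run_integ => cache_stale]. New: cache_stale.
Round 5: (viii) [cache_stale, compile_c => format_ok]. New: format_ok.
format_ok first appears in round 5.

5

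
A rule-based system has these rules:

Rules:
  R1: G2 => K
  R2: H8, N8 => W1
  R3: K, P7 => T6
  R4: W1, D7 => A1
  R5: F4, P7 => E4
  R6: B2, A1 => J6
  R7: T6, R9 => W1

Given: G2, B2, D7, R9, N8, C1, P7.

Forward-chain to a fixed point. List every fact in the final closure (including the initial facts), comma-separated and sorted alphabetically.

Round 1: R1 [G2 => K]. New: K.
Round 2: R3 [K, P7 => T6]. New: T6.
Round 3: R7 [T6, R9 => W1]. New: W1.
Round 4: R4 [W1, D7 => A1]. New: A1.
Round 5: R6 [B2, A1 => J6]. New: J6.

A1, B2, C1, D7, G2, J6, K, N8, P7, R9, T6, W1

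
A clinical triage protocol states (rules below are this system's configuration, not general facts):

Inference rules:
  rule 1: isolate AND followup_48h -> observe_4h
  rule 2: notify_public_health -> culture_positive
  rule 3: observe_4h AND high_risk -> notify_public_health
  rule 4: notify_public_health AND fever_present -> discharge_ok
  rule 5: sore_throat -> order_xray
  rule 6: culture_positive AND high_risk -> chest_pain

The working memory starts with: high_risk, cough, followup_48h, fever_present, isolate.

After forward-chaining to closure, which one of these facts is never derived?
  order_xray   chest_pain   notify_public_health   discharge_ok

order_xray

[1] rule 1 [isolate AND followup_48h -> observe_4h]. ⇒ new: observe_4h.
[2] rule 3 [observe_4h AND high_risk -> notify_public_health]. ⇒ new: notify_public_health.
[3] rule 2 [notify_public_health -> culture_positive]; rule 4 [notify_public_health AND fever_present -> discharge_ok]. ⇒ new: culture_positive, discharge_ok.
[4] rule 6 [culture_positive AND high_risk -> chest_pain]. ⇒ new: chest_pain.
Derived: discharge_ok (round 3), notify_public_health (round 2), chest_pain (round 4). order_xray never appears in any round.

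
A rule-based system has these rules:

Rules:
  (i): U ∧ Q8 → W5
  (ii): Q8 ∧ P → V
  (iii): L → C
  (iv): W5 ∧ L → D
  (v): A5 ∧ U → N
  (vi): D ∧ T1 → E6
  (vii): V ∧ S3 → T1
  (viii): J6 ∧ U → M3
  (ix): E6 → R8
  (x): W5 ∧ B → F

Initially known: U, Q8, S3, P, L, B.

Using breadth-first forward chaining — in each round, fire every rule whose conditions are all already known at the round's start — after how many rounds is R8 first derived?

4

Round 1 fires (i), (ii), (iii), giving W5, V, C.
Round 2 fires (iv), (vii), (x), giving D, T1, F.
Round 3 fires (vi), giving E6.
Round 4 fires (ix), giving R8.
R8 first appears in round 4.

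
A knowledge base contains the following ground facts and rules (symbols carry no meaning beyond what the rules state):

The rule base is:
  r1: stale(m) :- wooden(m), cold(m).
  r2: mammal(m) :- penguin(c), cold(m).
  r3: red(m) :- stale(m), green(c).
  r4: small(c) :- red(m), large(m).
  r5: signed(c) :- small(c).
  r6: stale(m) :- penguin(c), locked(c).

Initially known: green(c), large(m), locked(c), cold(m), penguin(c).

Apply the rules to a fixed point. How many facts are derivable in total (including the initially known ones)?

Round 1: r2 [mammal(m) :- penguin(c), cold(m).]; r6 [stale(m) :- penguin(c), locked(c).]. Adds mammal(m), stale(m).
Round 2: r3 [red(m) :- stale(m), green(c).]. Adds red(m).
Round 3: r4 [small(c) :- red(m), large(m).]. Adds small(c).
Round 4: r5 [signed(c) :- small(c).]. Adds signed(c).
Closure: {cold(m), green(c), large(m), locked(c), mammal(m), penguin(c), red(m), signed(c), small(c), stale(m)} — 10 facts.

10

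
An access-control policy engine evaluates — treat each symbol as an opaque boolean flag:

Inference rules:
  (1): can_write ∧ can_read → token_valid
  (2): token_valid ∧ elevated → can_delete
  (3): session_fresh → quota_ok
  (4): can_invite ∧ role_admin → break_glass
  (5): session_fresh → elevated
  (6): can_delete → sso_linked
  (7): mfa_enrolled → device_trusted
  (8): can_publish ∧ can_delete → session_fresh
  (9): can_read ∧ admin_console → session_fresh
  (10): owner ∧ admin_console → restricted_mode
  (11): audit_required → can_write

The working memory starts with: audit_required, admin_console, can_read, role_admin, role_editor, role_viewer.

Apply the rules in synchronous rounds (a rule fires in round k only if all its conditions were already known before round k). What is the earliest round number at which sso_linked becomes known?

Round 1: (9) [can_read ∧ admin_console → session_fresh]; (11) [audit_required → can_write]. Adds session_fresh, can_write.
Round 2: (1) [can_write ∧ can_read → token_valid]; (3) [session_fresh → quota_ok]; (5) [session_fresh → elevated]. Adds token_valid, quota_ok, elevated.
Round 3: (2) [token_valid ∧ elevated → can_delete]. Adds can_delete.
Round 4: (6) [can_delete → sso_linked]. Adds sso_linked.
sso_linked first appears in round 4.

4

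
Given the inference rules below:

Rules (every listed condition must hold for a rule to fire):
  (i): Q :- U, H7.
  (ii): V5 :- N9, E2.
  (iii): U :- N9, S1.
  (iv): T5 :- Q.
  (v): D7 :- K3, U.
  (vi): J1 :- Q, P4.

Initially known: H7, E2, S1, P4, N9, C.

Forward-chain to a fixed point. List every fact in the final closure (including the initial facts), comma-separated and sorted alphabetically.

Round 1: (ii) [V5 :- N9, E2.]; (iii) [U :- N9, S1.]. New: V5, U.
Round 2: (i) [Q :- U, H7.]. New: Q.
Round 3: (iv) [T5 :- Q.]; (vi) [J1 :- Q, P4.]. New: T5, J1.

C, E2, H7, J1, N9, P4, Q, S1, T5, U, V5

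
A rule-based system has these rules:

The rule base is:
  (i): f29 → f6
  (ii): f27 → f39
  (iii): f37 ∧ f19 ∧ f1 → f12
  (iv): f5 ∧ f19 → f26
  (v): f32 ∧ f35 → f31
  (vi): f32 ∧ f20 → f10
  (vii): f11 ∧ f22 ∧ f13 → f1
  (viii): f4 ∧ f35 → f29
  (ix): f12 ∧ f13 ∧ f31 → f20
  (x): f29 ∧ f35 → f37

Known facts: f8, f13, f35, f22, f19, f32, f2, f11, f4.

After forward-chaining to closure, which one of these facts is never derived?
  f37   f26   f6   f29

[1] (v) [f32 ∧ f35 → f31]; (vii) [f11 ∧ f22 ∧ f13 → f1]; (viii) [f4 ∧ f35 → f29]. ⇒ new: f31, f1, f29.
[2] (i) [f29 → f6]; (x) [f29 ∧ f35 → f37]. ⇒ new: f6, f37.
[3] (iii) [f37 ∧ f19 ∧ f1 → f12]. ⇒ new: f12.
[4] (ix) [f12 ∧ f13 ∧ f31 → f20]. ⇒ new: f20.
[5] (vi) [f32 ∧ f20 → f10]. ⇒ new: f10.
Derived: f37 (round 2), f6 (round 2), f29 (round 1). f26 never appears in any round.

f26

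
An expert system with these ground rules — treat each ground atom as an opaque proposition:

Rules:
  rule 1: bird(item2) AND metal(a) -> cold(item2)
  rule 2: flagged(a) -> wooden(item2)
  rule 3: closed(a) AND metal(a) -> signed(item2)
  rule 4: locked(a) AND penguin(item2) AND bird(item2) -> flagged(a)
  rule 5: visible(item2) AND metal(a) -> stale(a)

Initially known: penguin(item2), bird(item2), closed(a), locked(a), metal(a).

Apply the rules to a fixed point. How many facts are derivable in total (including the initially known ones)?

Round 1 — rule 1, rule 3, rule 4, derive cold(item2), signed(item2), flagged(a).
Round 2 — rule 2, derive wooden(item2).
Closure: {bird(item2), closed(a), cold(item2), flagged(a), locked(a), metal(a), penguin(item2), signed(item2), wooden(item2)} — 9 facts.

9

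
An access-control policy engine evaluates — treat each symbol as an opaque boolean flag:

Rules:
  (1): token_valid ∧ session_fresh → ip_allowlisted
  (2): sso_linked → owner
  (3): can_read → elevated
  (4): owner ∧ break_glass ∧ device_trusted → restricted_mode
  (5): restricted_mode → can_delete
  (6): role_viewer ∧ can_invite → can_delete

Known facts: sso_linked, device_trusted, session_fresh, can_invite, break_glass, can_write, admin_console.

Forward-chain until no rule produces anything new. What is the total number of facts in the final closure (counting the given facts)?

10

Round 1 fires (2), giving owner.
Round 2 fires (4), giving restricted_mode.
Round 3 fires (5), giving can_delete.
Closure: {admin_console, break_glass, can_delete, can_invite, can_write, device_trusted, owner, restricted_mode, session_fresh, sso_linked} — 10 facts.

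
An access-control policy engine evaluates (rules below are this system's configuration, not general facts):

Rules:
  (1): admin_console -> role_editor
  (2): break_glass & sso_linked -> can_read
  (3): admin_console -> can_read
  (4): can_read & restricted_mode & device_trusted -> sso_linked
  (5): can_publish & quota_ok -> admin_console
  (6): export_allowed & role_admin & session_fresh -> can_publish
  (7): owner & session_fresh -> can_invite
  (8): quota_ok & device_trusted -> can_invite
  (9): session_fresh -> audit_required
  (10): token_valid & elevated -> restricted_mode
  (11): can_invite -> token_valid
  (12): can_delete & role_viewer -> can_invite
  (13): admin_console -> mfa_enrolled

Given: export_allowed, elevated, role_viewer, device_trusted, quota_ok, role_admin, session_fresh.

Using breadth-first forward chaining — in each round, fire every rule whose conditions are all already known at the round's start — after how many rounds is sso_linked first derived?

4

[1] (6) [export_allowed & role_admin & session_fresh -> can_publish]; (8) [quota_ok & device_trusted -> can_invite]; (9) [session_fresh -> audit_required]. ⇒ new: can_publish, can_invite, audit_required.
[2] (5) [can_publish & quota_ok -> admin_console]; (11) [can_invite -> token_valid]. ⇒ new: admin_console, token_valid.
[3] (1) [admin_console -> role_editor]; (3) [admin_console -> can_read]; (10) [token_valid & elevated -> restricted_mode]; (13) [admin_console -> mfa_enrolled]. ⇒ new: role_editor, can_read, restricted_mode, mfa_enrolled.
[4] (4) [can_read & restricted_mode & device_trusted -> sso_linked]. ⇒ new: sso_linked.
sso_linked first appears in round 4.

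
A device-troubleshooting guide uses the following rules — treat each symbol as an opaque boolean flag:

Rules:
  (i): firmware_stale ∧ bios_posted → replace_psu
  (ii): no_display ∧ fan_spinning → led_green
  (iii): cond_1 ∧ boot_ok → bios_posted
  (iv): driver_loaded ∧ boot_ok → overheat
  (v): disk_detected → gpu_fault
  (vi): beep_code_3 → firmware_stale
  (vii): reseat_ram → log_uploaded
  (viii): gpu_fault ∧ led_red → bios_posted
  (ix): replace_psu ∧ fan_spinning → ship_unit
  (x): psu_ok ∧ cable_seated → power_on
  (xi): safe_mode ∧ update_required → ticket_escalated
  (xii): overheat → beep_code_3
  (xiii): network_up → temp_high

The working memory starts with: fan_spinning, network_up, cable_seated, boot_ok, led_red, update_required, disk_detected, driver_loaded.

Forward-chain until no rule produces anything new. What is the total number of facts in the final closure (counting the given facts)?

16

Round 1: (iv) [driver_loaded ∧ boot_ok → overheat]; (v) [disk_detected → gpu_fault]; (xiii) [network_up → temp_high]. New: overheat, gpu_fault, temp_high.
Round 2: (viii) [gpu_fault ∧ led_red → bios_posted]; (xii) [overheat → beep_code_3]. New: bios_posted, beep_code_3.
Round 3: (vi) [beep_code_3 → firmware_stale]. New: firmware_stale.
Round 4: (i) [firmware_stale ∧ bios_posted → replace_psu]. New: replace_psu.
Round 5: (ix) [replace_psu ∧ fan_spinning → ship_unit]. New: ship_unit.
Closure: {beep_code_3, bios_posted, boot_ok, cable_seated, disk_detected, driver_loaded, fan_spinning, firmware_stale, gpu_fault, led_red, network_up, overheat, replace_psu, ship_unit, temp_high, update_required} — 16 facts.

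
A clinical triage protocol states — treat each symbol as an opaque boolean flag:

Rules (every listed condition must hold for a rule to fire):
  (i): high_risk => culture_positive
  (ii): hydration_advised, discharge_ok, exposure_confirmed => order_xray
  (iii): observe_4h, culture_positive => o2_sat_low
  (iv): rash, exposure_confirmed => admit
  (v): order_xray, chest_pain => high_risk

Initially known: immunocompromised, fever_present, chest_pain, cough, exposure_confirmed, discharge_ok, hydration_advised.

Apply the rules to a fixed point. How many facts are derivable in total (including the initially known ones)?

Round 1: (ii) [hydration_advised, discharge_ok, exposure_confirmed => order_xray]. Adds order_xray.
Round 2: (v) [order_xray, chest_pain => high_risk]. Adds high_risk.
Round 3: (i) [high_risk => culture_positive]. Adds culture_positive.
Closure: {chest_pain, cough, culture_positive, discharge_ok, exposure_confirmed, fever_present, high_risk, hydration_advised, immunocompromised, order_xray} — 10 facts.

10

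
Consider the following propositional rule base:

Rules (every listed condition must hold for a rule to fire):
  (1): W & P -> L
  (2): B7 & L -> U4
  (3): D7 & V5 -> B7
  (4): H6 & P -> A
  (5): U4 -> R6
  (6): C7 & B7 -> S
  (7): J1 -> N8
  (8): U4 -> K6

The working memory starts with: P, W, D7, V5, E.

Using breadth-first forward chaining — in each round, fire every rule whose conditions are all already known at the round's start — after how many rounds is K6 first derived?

Round 1: (1) [W & P -> L]; (3) [D7 & V5 -> B7]. New: L, B7.
Round 2: (2) [B7 & L -> U4]. New: U4.
Round 3: (5) [U4 -> R6]; (8) [U4 -> K6]. New: R6, K6.
K6 first appears in round 3.

3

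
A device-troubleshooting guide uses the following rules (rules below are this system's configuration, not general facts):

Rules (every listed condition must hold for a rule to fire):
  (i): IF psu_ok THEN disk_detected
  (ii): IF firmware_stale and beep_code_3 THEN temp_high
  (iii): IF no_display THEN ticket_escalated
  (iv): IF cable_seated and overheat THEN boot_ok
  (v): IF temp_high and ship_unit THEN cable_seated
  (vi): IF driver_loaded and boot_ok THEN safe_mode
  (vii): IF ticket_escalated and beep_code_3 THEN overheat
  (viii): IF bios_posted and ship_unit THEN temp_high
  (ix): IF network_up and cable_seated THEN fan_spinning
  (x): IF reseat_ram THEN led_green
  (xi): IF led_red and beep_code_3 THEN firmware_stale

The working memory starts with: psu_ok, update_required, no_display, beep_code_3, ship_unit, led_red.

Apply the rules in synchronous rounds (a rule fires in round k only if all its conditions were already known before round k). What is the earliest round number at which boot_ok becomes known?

Round 1: (i) [IF psu_ok THEN disk_detected]; (iii) [IF no_display THEN ticket_escalated]; (xi) [IF led_red and beep_code_3 THEN firmware_stale]. New: disk_detected, ticket_escalated, firmware_stale.
Round 2: (ii) [IF firmware_stale and beep_code_3 THEN temp_high]; (vii) [IF ticket_escalated and beep_code_3 THEN overheat]. New: temp_high, overheat.
Round 3: (v) [IF temp_high and ship_unit THEN cable_seated]. New: cable_seated.
Round 4: (iv) [IF cable_seated and overheat THEN boot_ok]. New: boot_ok.
boot_ok first appears in round 4.

4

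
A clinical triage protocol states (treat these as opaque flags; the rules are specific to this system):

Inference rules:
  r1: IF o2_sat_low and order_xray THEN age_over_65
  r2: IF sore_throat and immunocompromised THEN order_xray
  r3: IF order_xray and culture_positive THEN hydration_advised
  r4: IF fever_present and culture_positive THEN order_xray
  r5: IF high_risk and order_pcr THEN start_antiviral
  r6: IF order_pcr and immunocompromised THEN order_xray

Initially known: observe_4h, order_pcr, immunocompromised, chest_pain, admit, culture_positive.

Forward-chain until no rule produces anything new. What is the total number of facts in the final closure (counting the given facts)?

8

Round 1 fires r6, giving order_xray.
Round 2 fires r3, giving hydration_advised.
Closure: {admit, chest_pain, culture_positive, hydration_advised, immunocompromised, observe_4h, order_pcr, order_xray} — 8 facts.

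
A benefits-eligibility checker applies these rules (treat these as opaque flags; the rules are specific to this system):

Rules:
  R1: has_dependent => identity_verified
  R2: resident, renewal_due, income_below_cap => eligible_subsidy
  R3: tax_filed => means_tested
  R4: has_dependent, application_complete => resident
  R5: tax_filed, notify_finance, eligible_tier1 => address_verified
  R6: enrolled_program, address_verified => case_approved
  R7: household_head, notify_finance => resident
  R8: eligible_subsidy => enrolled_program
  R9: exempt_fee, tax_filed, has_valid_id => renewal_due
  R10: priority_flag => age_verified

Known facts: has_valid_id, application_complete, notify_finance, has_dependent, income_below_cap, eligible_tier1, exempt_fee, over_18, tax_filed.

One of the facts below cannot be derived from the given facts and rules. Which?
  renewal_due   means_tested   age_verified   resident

Round 1: R1 [has_dependent => identity_verified]; R3 [tax_filed => means_tested]; R4 [has_dependent, application_complete => resident]; R5 [tax_filed, notify_finance, eligible_tier1 => address_verified]; R9 [exempt_fee, tax_filed, has_valid_id => renewal_due]. Adds identity_verified, means_tested, resident, address_verified, renewal_due.
Round 2: R2 [resident, renewal_due, income_below_cap => eligible_subsidy]. Adds eligible_subsidy.
Round 3: R8 [eligible_subsidy => enrolled_program]. Adds enrolled_program.
Round 4: R6 [enrolled_program, address_verified => case_approved]. Adds case_approved.
Derived: means_tested (round 1), renewal_due (round 1), resident (round 1). age_verified never appears in any round.

age_verified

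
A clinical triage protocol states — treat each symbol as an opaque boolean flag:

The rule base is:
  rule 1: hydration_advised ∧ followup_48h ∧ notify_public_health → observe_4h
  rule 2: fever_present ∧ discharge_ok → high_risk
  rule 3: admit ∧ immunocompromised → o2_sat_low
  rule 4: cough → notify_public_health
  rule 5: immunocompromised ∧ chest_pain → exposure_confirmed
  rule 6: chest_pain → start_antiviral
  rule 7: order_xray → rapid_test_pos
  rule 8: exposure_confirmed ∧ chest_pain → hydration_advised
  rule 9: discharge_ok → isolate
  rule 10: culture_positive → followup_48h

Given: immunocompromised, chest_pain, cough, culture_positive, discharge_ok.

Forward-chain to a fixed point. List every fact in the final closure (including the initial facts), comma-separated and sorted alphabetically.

[1] rule 4 [cough → notify_public_health]; rule 5 [immunocompromised ∧ chest_pain → exposure_confirmed]; rule 6 [chest_pain → start_antiviral]; rule 9 [discharge_ok → isolate]; rule 10 [culture_positive → followup_48h]. ⇒ new: notify_public_health, exposure_confirmed, start_antiviral, isolate, followup_48h.
[2] rule 8 [exposure_confirmed ∧ chest_pain → hydration_advised]. ⇒ new: hydration_advised.
[3] rule 1 [hydration_advised ∧ followup_48h ∧ notify_public_health → observe_4h]. ⇒ new: observe_4h.

chest_pain, cough, culture_positive, discharge_ok, exposure_confirmed, followup_48h, hydration_advised, immunocompromised, isolate, notify_public_health, observe_4h, start_antiviral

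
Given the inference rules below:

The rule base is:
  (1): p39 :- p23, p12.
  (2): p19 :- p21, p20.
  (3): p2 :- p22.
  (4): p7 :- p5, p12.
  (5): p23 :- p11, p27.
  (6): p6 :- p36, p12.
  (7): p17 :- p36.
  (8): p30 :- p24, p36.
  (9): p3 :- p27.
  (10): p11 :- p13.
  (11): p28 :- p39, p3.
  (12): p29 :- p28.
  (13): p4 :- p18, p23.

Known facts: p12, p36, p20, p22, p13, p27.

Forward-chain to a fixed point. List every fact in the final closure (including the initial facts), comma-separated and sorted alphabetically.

Round 1 — (3), (6), (7), (9), (10), derive p2, p6, p17, p3, p11.
Round 2 — (5), derive p23.
Round 3 — (1), derive p39.
Round 4 — (11), derive p28.
Round 5 — (12), derive p29.

p11, p12, p13, p17, p2, p20, p22, p23, p27, p28, p29, p3, p36, p39, p6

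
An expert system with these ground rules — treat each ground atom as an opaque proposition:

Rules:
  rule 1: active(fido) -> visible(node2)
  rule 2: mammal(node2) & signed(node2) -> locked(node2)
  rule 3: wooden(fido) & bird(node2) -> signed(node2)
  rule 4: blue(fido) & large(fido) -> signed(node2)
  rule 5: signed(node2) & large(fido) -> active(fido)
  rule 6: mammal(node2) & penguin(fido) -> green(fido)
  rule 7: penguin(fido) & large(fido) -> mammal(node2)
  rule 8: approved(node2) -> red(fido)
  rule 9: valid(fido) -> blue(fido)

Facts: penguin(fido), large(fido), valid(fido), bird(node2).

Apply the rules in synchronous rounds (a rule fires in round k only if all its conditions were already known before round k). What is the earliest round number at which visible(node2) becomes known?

4

Round 1 fires rule 7, rule 9, giving mammal(node2), blue(fido).
Round 2 fires rule 4, rule 6, giving signed(node2), green(fido).
Round 3 fires rule 2, rule 5, giving locked(node2), active(fido).
Round 4 fires rule 1, giving visible(node2).
visible(node2) first appears in round 4.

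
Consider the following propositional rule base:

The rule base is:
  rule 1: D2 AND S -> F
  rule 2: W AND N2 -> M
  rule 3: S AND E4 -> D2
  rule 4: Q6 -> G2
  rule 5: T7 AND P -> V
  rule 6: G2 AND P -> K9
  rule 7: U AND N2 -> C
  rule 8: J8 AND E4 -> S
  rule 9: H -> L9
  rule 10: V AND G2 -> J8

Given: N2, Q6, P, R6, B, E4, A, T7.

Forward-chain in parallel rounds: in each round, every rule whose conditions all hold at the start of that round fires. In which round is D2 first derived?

Round 1 — rule 4, rule 5, derive G2, V.
Round 2 — rule 6, rule 10, derive K9, J8.
Round 3 — rule 8, derive S.
Round 4 — rule 3, derive D2.
D2 first appears in round 4.

4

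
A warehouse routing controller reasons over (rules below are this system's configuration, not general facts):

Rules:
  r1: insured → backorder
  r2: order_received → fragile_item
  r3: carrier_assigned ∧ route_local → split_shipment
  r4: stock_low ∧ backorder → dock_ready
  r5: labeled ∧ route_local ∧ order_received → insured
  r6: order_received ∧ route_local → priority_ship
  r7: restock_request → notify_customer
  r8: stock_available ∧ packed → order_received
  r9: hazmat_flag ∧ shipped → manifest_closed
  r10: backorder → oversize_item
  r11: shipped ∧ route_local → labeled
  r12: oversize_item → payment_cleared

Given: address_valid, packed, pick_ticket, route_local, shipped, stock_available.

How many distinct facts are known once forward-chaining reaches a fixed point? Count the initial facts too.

14

Round 1: r8 [stock_available ∧ packed → order_received]; r11 [shipped ∧ route_local → labeled]. New: order_received, labeled.
Round 2: r2 [order_received → fragile_item]; r5 [labeled ∧ route_local ∧ order_received → insured]; r6 [order_received ∧ route_local → priority_ship]. New: fragile_item, insured, priority_ship.
Round 3: r1 [insured → backorder]. New: backorder.
Round 4: r10 [backorder → oversize_item]. New: oversize_item.
Round 5: r12 [oversize_item → payment_cleared]. New: payment_cleared.
Closure: {address_valid, backorder, fragile_item, insured, labeled, order_received, oversize_item, packed, payment_cleared, pick_ticket, priority_ship, route_local, shipped, stock_available} — 14 facts.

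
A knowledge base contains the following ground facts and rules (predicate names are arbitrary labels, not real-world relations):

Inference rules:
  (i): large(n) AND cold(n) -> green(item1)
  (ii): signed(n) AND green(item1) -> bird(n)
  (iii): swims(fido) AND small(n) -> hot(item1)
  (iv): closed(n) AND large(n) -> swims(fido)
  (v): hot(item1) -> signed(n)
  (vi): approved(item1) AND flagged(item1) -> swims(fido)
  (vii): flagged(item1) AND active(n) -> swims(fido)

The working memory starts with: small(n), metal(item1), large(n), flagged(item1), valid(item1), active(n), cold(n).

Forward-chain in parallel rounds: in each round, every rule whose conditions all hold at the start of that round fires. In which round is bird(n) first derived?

Round 1 — (i), (vii), derive green(item1), swims(fido).
Round 2 — (iii), derive hot(item1).
Round 3 — (v), derive signed(n).
Round 4 — (ii), derive bird(n).
bird(n) first appears in round 4.

4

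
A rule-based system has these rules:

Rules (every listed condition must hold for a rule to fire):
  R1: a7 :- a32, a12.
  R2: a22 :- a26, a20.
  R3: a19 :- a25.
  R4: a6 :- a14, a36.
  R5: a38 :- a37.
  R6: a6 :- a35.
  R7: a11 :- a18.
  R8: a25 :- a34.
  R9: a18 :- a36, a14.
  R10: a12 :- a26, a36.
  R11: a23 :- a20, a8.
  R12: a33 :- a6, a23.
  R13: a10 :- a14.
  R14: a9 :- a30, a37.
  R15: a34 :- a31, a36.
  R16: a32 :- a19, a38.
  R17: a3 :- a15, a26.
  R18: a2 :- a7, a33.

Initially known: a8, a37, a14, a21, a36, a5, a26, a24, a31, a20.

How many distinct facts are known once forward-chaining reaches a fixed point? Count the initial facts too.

Round 1 — R2, R4, R5, R9, R10, R11, R13, R15, derive a22, a6, a38, a18, a12, a23, a10, a34.
Round 2 — R7, R8, R12, derive a11, a25, a33.
Round 3 — R3, derive a19.
Round 4 — R16, derive a32.
Round 5 — R1, derive a7.
Round 6 — R18, derive a2.
Closure: {a10, a11, a12, a14, a18, a19, a2, a20, a21, a22, a23, a24, a25, a26, a31, a32, a33, a34, a36, a37, a38, a5, a6, a7, a8} — 25 facts.

25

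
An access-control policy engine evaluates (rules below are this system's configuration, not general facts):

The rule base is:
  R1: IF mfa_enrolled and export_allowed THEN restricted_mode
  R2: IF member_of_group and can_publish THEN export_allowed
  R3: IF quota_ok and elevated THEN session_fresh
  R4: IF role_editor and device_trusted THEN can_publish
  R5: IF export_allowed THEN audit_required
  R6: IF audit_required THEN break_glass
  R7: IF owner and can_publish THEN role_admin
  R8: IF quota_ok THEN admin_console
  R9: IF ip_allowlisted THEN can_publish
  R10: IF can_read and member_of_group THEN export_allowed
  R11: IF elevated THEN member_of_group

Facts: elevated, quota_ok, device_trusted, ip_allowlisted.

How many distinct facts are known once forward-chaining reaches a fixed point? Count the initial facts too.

Round 1: R3 [IF quota_ok and elevated THEN session_fresh]; R8 [IF quota_ok THEN admin_console]; R9 [IF ip_allowlisted THEN can_publish]; R11 [IF elevated THEN member_of_group]. New: session_fresh, admin_console, can_publish, member_of_group.
Round 2: R2 [IF member_of_group and can_publish THEN export_allowed]. New: export_allowed.
Round 3: R5 [IF export_allowed THEN audit_required]. New: audit_required.
Round 4: R6 [IF audit_required THEN break_glass]. New: break_glass.
Closure: {admin_console, audit_required, break_glass, can_publish, device_trusted, elevated, export_allowed, ip_allowlisted, member_of_group, quota_ok, session_fresh} — 11 facts.

11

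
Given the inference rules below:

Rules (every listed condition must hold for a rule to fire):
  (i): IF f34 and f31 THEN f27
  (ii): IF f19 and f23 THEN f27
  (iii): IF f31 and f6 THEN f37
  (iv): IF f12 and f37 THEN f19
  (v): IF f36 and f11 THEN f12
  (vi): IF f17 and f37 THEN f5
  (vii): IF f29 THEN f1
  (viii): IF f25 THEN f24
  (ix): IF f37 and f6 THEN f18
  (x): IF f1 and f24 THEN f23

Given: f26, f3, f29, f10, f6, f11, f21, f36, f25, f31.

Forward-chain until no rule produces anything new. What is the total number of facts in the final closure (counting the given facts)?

18

Round 1: (iii) [IF f31 and f6 THEN f37]; (v) [IF f36 and f11 THEN f12]; (vii) [IF f29 THEN f1]; (viii) [IF f25 THEN f24]. Adds f37, f12, f1, f24.
Round 2: (iv) [IF f12 and f37 THEN f19]; (ix) [IF f37 and f6 THEN f18]; (x) [IF f1 and f24 THEN f23]. Adds f19, f18, f23.
Round 3: (ii) [IF f19 and f23 THEN f27]. Adds f27.
Closure: {f1, f10, f11, f12, f18, f19, f21, f23, f24, f25, f26, f27, f29, f3, f31, f36, f37, f6} — 18 facts.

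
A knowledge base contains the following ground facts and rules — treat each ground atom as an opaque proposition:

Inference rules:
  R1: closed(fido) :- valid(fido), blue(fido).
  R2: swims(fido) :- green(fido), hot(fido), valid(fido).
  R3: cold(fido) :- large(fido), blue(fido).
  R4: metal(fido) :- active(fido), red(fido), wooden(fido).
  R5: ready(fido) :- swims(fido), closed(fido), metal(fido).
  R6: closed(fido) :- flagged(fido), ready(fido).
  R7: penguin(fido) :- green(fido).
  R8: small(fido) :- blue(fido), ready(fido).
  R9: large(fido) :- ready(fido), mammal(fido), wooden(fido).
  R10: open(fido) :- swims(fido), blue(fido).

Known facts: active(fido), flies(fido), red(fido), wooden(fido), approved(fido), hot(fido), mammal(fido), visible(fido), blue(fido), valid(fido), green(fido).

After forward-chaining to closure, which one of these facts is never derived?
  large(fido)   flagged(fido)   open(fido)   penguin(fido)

flagged(fido)

Round 1 — R1, R2, R4, R7, derive closed(fido), swims(fido), metal(fido), penguin(fido).
Round 2 — R5, R10, derive ready(fido), open(fido).
Round 3 — R8, R9, derive small(fido), large(fido).
Round 4 — R3, derive cold(fido).
Derived: open(fido) (round 2), penguin(fido) (round 1), large(fido) (round 3). flagged(fido) never appears in any round.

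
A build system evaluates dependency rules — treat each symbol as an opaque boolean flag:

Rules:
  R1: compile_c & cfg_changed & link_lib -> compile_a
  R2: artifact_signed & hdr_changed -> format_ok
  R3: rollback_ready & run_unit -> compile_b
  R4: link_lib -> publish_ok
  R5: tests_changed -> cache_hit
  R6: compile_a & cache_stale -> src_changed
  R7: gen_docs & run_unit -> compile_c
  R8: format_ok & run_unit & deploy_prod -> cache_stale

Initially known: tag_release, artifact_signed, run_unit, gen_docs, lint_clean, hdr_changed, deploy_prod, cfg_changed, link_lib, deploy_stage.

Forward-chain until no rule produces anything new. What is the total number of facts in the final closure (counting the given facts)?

Round 1: R2 [artifact_signed & hdr_changed -> format_ok]; R4 [link_lib -> publish_ok]; R7 [gen_docs & run_unit -> compile_c]. Adds format_ok, publish_ok, compile_c.
Round 2: R1 [compile_c & cfg_changed & link_lib -> compile_a]; R8 [format_ok & run_unit & deploy_prod -> cache_stale]. Adds compile_a, cache_stale.
Round 3: R6 [compile_a & cache_stale -> src_changed]. Adds src_changed.
Closure: {artifact_signed, cache_stale, cfg_changed, compile_a, compile_c, deploy_prod, deploy_stage, format_ok, gen_docs, hdr_changed, link_lib, lint_clean, publish_ok, run_unit, src_changed, tag_release} — 16 facts.

16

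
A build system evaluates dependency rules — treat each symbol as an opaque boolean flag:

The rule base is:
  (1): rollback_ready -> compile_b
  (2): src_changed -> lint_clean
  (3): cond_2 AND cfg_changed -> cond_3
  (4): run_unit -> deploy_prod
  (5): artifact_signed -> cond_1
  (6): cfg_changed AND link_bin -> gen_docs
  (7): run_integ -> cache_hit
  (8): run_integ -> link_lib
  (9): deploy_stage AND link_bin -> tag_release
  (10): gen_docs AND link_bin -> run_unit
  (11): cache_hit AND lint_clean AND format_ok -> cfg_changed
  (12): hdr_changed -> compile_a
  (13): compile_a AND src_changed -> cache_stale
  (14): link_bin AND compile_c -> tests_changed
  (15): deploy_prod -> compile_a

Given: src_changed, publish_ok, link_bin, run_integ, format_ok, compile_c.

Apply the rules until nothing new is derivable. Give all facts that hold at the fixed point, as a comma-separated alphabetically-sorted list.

cache_hit, cache_stale, cfg_changed, compile_a, compile_c, deploy_prod, format_ok, gen_docs, link_bin, link_lib, lint_clean, publish_ok, run_integ, run_unit, src_changed, tests_changed

[1] (2) [src_changed -> lint_clean]; (7) [run_integ -> cache_hit]; (8) [run_integ -> link_lib]; (14) [link_bin AND compile_c -> tests_changed]. ⇒ new: lint_clean, cache_hit, link_lib, tests_changed.
[2] (11) [cache_hit AND lint_clean AND format_ok -> cfg_changed]. ⇒ new: cfg_changed.
[3] (6) [cfg_changed AND link_bin -> gen_docs]. ⇒ new: gen_docs.
[4] (10) [gen_docs AND link_bin -> run_unit]. ⇒ new: run_unit.
[5] (4) [run_unit -> deploy_prod]. ⇒ new: deploy_prod.
[6] (15) [deploy_prod -> compile_a]. ⇒ new: compile_a.
[7] (13) [compile_a AND src_changed -> cache_stale]. ⇒ new: cache_stale.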